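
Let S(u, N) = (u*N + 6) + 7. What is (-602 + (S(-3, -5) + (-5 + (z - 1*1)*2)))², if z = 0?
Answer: 337561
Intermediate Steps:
S(u, N) = 13 + N*u (S(u, N) = (N*u + 6) + 7 = (6 + N*u) + 7 = 13 + N*u)
(-602 + (S(-3, -5) + (-5 + (z - 1*1)*2)))² = (-602 + ((13 - 5*(-3)) + (-5 + (0 - 1*1)*2)))² = (-602 + ((13 + 15) + (-5 + (0 - 1)*2)))² = (-602 + (28 + (-5 - 1*2)))² = (-602 + (28 + (-5 - 2)))² = (-602 + (28 - 7))² = (-602 + 21)² = (-581)² = 337561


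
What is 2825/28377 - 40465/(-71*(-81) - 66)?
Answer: -75481012/10754883 ≈ -7.0183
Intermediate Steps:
2825/28377 - 40465/(-71*(-81) - 66) = 2825*(1/28377) - 40465/(5751 - 66) = 2825/28377 - 40465/5685 = 2825/28377 - 40465*1/5685 = 2825/28377 - 8093/1137 = -75481012/10754883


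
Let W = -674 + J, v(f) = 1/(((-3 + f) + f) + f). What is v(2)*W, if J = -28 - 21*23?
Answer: -395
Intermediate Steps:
J = -511 (J = -28 - 483 = -511)
v(f) = 1/(-3 + 3*f) (v(f) = 1/((-3 + 2*f) + f) = 1/(-3 + 3*f))
W = -1185 (W = -674 - 511 = -1185)
v(2)*W = (1/(3*(-1 + 2)))*(-1185) = ((1/3)/1)*(-1185) = ((1/3)*1)*(-1185) = (1/3)*(-1185) = -395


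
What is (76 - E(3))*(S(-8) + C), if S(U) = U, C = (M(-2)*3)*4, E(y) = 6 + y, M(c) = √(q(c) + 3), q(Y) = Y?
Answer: 268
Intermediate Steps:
M(c) = √(3 + c) (M(c) = √(c + 3) = √(3 + c))
C = 12 (C = (√(3 - 2)*3)*4 = (√1*3)*4 = (1*3)*4 = 3*4 = 12)
(76 - E(3))*(S(-8) + C) = (76 - (6 + 3))*(-8 + 12) = (76 - 1*9)*4 = (76 - 9)*4 = 67*4 = 268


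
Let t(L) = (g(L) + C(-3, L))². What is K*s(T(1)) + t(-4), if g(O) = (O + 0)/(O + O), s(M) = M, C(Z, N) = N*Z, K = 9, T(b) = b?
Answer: 661/4 ≈ 165.25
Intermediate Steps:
g(O) = ½ (g(O) = O/((2*O)) = O*(1/(2*O)) = ½)
t(L) = (½ - 3*L)² (t(L) = (½ + L*(-3))² = (½ - 3*L)²)
K*s(T(1)) + t(-4) = 9*1 + (1 - 6*(-4))²/4 = 9 + (1 + 24)²/4 = 9 + (¼)*25² = 9 + (¼)*625 = 9 + 625/4 = 661/4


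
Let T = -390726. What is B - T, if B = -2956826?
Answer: -2566100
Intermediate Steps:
B - T = -2956826 - 1*(-390726) = -2956826 + 390726 = -2566100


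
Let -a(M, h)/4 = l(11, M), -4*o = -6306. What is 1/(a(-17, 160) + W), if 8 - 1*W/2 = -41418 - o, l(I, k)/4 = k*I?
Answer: 1/88997 ≈ 1.1236e-5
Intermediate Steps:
o = 3153/2 (o = -¼*(-6306) = 3153/2 ≈ 1576.5)
l(I, k) = 4*I*k (l(I, k) = 4*(k*I) = 4*(I*k) = 4*I*k)
a(M, h) = -176*M (a(M, h) = -16*11*M = -176*M)
W = 86005 (W = 16 - 2*(-41418 - 1*3153/2) = 16 - 2*(-41418 - 3153/2) = 16 - 2*(-85989/2) = 16 + 85989 = 86005)
1/(a(-17, 160) + W) = 1/(-176*(-17) + 86005) = 1/(2992 + 86005) = 1/88997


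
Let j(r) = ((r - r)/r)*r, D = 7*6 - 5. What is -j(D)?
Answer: 0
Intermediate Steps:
D = 37 (D = 42 - 5 = 37)
j(r) = 0 (j(r) = (0/r)*r = 0*r = 0)
-j(D) = -1*0 = 0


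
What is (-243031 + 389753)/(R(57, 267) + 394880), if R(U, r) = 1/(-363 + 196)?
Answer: 24502574/65944959 ≈ 0.37156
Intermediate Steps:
R(U, r) = -1/167 (R(U, r) = 1/(-167) = -1/167)
(-243031 + 389753)/(R(57, 267) + 394880) = (-243031 + 389753)/(-1/167 + 394880) = 146722/(65944959/167) = 146722*(167/65944959) = 24502574/65944959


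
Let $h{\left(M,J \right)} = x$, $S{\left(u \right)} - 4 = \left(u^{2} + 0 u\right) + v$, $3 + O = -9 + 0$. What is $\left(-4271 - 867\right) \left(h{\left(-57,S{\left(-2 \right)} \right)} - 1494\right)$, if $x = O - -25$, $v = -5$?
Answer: $7609378$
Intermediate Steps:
$O = -12$ ($O = -3 + \left(-9 + 0\right) = -3 - 9 = -12$)
$S{\left(u \right)} = -1 + u^{2}$ ($S{\left(u \right)} = 4 + \left(\left(u^{2} + 0 u\right) - 5\right) = 4 + \left(\left(u^{2} + 0\right) - 5\right) = 4 + \left(u^{2} - 5\right) = 4 + \left(-5 + u^{2}\right) = -1 + u^{2}$)
$x = 13$ ($x = -12 - -25 = -12 + 25 = 13$)
$h{\left(M,J \right)} = 13$
$\left(-4271 - 867\right) \left(h{\left(-57,S{\left(-2 \right)} \right)} - 1494\right) = \left(-4271 - 867\right) \left(13 - 1494\right) = \left(-5138\right) \left(-1481\right) = 7609378$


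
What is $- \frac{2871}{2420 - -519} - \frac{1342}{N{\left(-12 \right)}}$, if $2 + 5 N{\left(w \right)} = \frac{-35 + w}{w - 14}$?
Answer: $\frac{102544717}{2939} \approx 34891.0$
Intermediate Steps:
$N{\left(w \right)} = - \frac{2}{5} + \frac{-35 + w}{5 \left(-14 + w\right)}$ ($N{\left(w \right)} = - \frac{2}{5} + \frac{\left(-35 + w\right) \frac{1}{w - 14}}{5} = - \frac{2}{5} + \frac{\left(-35 + w\right) \frac{1}{-14 + w}}{5} = - \frac{2}{5} + \frac{\frac{1}{-14 + w} \left(-35 + w\right)}{5} = - \frac{2}{5} + \frac{-35 + w}{5 \left(-14 + w\right)}$)
$- \frac{2871}{2420 - -519} - \frac{1342}{N{\left(-12 \right)}} = - \frac{2871}{2420 - -519} - \frac{1342}{\frac{1}{5} \frac{1}{-14 - 12} \left(-7 - -12\right)} = - \frac{2871}{2420 + 519} - \frac{1342}{\frac{1}{5} \frac{1}{-26} \left(-7 + 12\right)} = - \frac{2871}{2939} - \frac{1342}{\frac{1}{5} \left(- \frac{1}{26}\right) 5} = \left(-2871\right) \frac{1}{2939} - \frac{1342}{- \frac{1}{26}} = - \frac{2871}{2939} - -34892 = - \frac{2871}{2939} + 34892 = \frac{102544717}{2939}$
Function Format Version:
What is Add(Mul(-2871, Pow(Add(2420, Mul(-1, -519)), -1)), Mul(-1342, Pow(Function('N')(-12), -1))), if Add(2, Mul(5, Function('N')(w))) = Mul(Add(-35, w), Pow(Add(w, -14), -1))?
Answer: Rational(102544717, 2939) ≈ 34891.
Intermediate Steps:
Function('N')(w) = Add(Rational(-2, 5), Mul(Rational(1, 5), Pow(Add(-14, w), -1), Add(-35, w))) (Function('N')(w) = Add(Rational(-2, 5), Mul(Rational(1, 5), Mul(Add(-35, w), Pow(Add(w, -14), -1)))) = Add(Rational(-2, 5), Mul(Rational(1, 5), Mul(Add(-35, w), Pow(Add(-14, w), -1)))) = Add(Rational(-2, 5), Mul(Rational(1, 5), Mul(Pow(Add(-14, w), -1), Add(-35, w)))) = Add(Rational(-2, 5), Mul(Rational(1, 5), Pow(Add(-14, w), -1), Add(-35, w))))
Add(Mul(-2871, Pow(Add(2420, Mul(-1, -519)), -1)), Mul(-1342, Pow(Function('N')(-12), -1))) = Add(Mul(-2871, Pow(Add(2420, Mul(-1, -519)), -1)), Mul(-1342, Pow(Mul(Rational(1, 5), Pow(Add(-14, -12), -1), Add(-7, Mul(-1, -12))), -1))) = Add(Mul(-2871, Pow(Add(2420, 519), -1)), Mul(-1342, Pow(Mul(Rational(1, 5), Pow(-26, -1), Add(-7, 12)), -1))) = Add(Mul(-2871, Pow(2939, -1)), Mul(-1342, Pow(Mul(Rational(1, 5), Rational(-1, 26), 5), -1))) = Add(Mul(-2871, Rational(1, 2939)), Mul(-1342, Pow(Rational(-1, 26), -1))) = Add(Rational(-2871, 2939), Mul(-1342, -26)) = Add(Rational(-2871, 2939), 34892) = Rational(102544717, 2939)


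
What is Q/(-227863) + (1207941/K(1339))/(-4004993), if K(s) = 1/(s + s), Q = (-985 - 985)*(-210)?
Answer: -738763136506374/912589719959 ≈ -809.52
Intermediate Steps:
Q = 413700 (Q = -1970*(-210) = 413700)
K(s) = 1/(2*s)
Q/(-227863) + (1207941/K(1339))/(-4004993) = 413700/(-227863) + (1207941/(((½)/1339)))/(-4004993) = 413700*(-1/227863) + (1207941/(((½)*(1/1339))))*(-1/4004993) = -413700/227863 + (1207941/(1/2678))*(-1/4004993) = -413700/227863 + (1207941*2678)*(-1/4004993) = -413700/227863 + 3234865998*(-1/4004993) = -413700/227863 - 3234865998/4004993 = -738763136506374/912589719959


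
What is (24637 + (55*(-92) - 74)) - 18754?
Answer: 749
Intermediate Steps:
(24637 + (55*(-92) - 74)) - 18754 = (24637 + (-5060 - 74)) - 18754 = (24637 - 5134) - 18754 = 19503 - 18754 = 749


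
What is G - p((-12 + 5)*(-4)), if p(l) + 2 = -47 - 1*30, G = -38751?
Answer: -38672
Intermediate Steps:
p(l) = -79 (p(l) = -2 + (-47 - 1*30) = -2 + (-47 - 30) = -2 - 77 = -79)
G - p((-12 + 5)*(-4)) = -38751 - 1*(-79) = -38751 + 79 = -38672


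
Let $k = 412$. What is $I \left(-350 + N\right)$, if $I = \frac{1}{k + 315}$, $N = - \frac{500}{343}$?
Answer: $- \frac{120550}{249361} \approx -0.48344$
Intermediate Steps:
$N = - \frac{500}{343}$ ($N = \left(-500\right) \frac{1}{343} = - \frac{500}{343} \approx -1.4577$)
$I = \frac{1}{727}$ ($I = \frac{1}{412 + 315} = \frac{1}{727} \approx 0.0013755$)
$I \left(-350 + N\right) = \frac{-350 - \frac{500}{343}}{727} = \frac{1}{727} \left(- \frac{120550}{343}\right) = - \frac{120550}{249361}$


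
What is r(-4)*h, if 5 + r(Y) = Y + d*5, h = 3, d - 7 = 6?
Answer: 168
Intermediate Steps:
d = 13 (d = 7 + 6 = 13)
r(Y) = 60 + Y (r(Y) = -5 + (Y + 13*5) = -5 + (Y + 65) = -5 + (65 + Y) = 60 + Y)
r(-4)*h = (60 - 4)*3 = 56*3 = 168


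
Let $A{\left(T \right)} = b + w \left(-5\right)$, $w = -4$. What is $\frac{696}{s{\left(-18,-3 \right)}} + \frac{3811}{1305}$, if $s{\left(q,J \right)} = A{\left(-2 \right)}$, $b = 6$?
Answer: $\frac{503683}{16965} \approx 29.69$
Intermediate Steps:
$A{\left(T \right)} = 26$ ($A{\left(T \right)} = 6 - -20 = 6 + 20 = 26$)
$s{\left(q,J \right)} = 26$
$\frac{696}{s{\left(-18,-3 \right)}} + \frac{3811}{1305} = \frac{696}{26} + \frac{3811}{1305} = 696 \cdot \frac{1}{26} + 3811 \cdot \frac{1}{1305} = \frac{348}{13} + \frac{3811}{1305} = \frac{503683}{16965}$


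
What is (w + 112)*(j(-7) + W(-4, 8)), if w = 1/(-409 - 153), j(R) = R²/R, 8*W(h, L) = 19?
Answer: -2328891/4496 ≈ -517.99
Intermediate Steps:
W(h, L) = 19/8 (W(h, L) = (⅛)*19 = 19/8)
j(R) = R
w = -1/562 (w = 1/(-562) = -1/562 ≈ -0.0017794)
(w + 112)*(j(-7) + W(-4, 8)) = (-1/562 + 112)*(-7 + 19/8) = (62943/562)*(-37/8) = -2328891/4496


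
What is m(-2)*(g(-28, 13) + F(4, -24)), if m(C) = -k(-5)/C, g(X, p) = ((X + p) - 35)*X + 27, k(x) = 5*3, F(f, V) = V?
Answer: 21045/2 ≈ 10523.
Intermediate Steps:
k(x) = 15
g(X, p) = 27 + X*(-35 + X + p) (g(X, p) = (-35 + X + p)*X + 27 = X*(-35 + X + p) + 27 = 27 + X*(-35 + X + p))
m(C) = -15/C
m(-2)*(g(-28, 13) + F(4, -24)) = (-15/(-2))*((27 + (-28)² - 35*(-28) - 28*13) - 24) = (-15*(-½))*((27 + 784 + 980 - 364) - 24) = 15*(1427 - 24)/2 = (15/2)*1403 = 21045/2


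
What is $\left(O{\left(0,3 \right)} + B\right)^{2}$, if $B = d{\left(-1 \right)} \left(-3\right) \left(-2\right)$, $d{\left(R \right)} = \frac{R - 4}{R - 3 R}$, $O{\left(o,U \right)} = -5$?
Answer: $400$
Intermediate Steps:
$d{\left(R \right)} = - \frac{-4 + R}{2 R}$ ($d{\left(R \right)} = \frac{-4 + R}{\left(-2\right) R} = \left(-4 + R\right) \left(- \frac{1}{2 R}\right) = - \frac{-4 + R}{2 R}$)
$B = -15$ ($B = \frac{4 - -1}{2 \left(-1\right)} \left(-3\right) \left(-2\right) = \frac{1}{2} \left(-1\right) \left(4 + 1\right) \left(-3\right) \left(-2\right) = \frac{1}{2} \left(-1\right) 5 \left(-3\right) \left(-2\right) = \left(- \frac{5}{2}\right) \left(-3\right) \left(-2\right) = \frac{15}{2} \left(-2\right) = -15$)
$\left(O{\left(0,3 \right)} + B\right)^{2} = \left(-5 - 15\right)^{2} = \left(-20\right)^{2} = 400$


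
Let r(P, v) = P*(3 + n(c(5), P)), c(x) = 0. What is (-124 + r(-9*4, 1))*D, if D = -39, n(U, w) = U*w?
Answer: 9048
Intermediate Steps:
r(P, v) = 3*P (r(P, v) = P*(3 + 0*P) = P*(3 + 0) = P*3 = 3*P)
(-124 + r(-9*4, 1))*D = (-124 + 3*(-9*4))*(-39) = (-124 + 3*(-36))*(-39) = (-124 - 108)*(-39) = -232*(-39) = 9048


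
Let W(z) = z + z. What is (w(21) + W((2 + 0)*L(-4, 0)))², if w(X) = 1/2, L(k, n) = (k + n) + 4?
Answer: ¼ ≈ 0.25000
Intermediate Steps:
L(k, n) = 4 + k + n
w(X) = ½
W(z) = 2*z
(w(21) + W((2 + 0)*L(-4, 0)))² = (½ + 2*((2 + 0)*(4 - 4 + 0)))² = (½ + 2*(2*0))² = (½ + 2*0)² = (½ + 0)² = (½)² = ¼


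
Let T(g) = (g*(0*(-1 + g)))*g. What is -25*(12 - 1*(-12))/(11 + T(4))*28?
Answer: -16800/11 ≈ -1527.3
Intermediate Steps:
T(g) = 0 (T(g) = (g*0)*g = 0*g = 0)
-25*(12 - 1*(-12))/(11 + T(4))*28 = -25*(12 - 1*(-12))/(11 + 0)*28 = -25*(12 + 12)/11*28 = -600/11*28 = -16800/11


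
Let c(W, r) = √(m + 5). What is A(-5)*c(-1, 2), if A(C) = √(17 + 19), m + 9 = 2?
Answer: 6*I*√2 ≈ 8.4853*I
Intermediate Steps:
m = -7 (m = -9 + 2 = -7)
A(C) = 6 (A(C) = √36 = 6)
c(W, r) = I*√2 (c(W, r) = √(-7 + 5) = √(-2) = I*√2)
A(-5)*c(-1, 2) = 6*(I*√2) = 6*I*√2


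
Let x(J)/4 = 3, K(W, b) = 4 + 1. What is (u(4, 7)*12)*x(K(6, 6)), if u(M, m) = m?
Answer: 1008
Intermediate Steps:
K(W, b) = 5
x(J) = 12 (x(J) = 4*3 = 12)
(u(4, 7)*12)*x(K(6, 6)) = (7*12)*12 = 84*12 = 1008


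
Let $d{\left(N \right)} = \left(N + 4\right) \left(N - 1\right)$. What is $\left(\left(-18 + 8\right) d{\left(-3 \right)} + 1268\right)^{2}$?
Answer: $1710864$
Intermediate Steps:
$d{\left(N \right)} = \left(-1 + N\right) \left(4 + N\right)$ ($d{\left(N \right)} = \left(4 + N\right) \left(-1 + N\right) = \left(-1 + N\right) \left(4 + N\right)$)
$\left(\left(-18 + 8\right) d{\left(-3 \right)} + 1268\right)^{2} = \left(\left(-18 + 8\right) \left(-4 + \left(-3\right)^{2} + 3 \left(-3\right)\right) + 1268\right)^{2} = \left(- 10 \left(-4 + 9 - 9\right) + 1268\right)^{2} = \left(\left(-10\right) \left(-4\right) + 1268\right)^{2} = \left(40 + 1268\right)^{2} = 1308^{2} = 1710864$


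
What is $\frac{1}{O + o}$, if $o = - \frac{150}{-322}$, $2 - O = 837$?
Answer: $- \frac{161}{134360} \approx -0.0011983$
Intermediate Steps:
$O = -835$ ($O = 2 - 837 = -835$)
$o = \frac{75}{161}$ ($o = \left(-150\right) \left(- \frac{1}{322}\right) = \frac{75}{161} \approx 0.46584$)
$\frac{1}{O + o} = \frac{1}{-835 + \frac{75}{161}} = \frac{1}{- \frac{134360}{161}} = - \frac{161}{134360}$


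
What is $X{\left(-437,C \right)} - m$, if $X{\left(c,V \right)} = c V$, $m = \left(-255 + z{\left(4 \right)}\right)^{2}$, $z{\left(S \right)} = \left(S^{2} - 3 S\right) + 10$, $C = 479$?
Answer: $-267404$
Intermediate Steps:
$z{\left(S \right)} = 10 + S^{2} - 3 S$
$m = 58081$ ($m = \left(-255 + \left(10 + 4^{2} - 12\right)\right)^{2} = \left(-255 + \left(10 + 16 - 12\right)\right)^{2} = \left(-255 + 14\right)^{2} = \left(-241\right)^{2} = 58081$)
$X{\left(c,V \right)} = V c$
$X{\left(-437,C \right)} - m = 479 \left(-437\right) - 58081 = -209323 - 58081 = -267404$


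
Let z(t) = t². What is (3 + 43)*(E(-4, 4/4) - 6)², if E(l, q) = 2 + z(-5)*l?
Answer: 497536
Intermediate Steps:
E(l, q) = 2 + 25*l (E(l, q) = 2 + (-5)²*l = 2 + 25*l)
(3 + 43)*(E(-4, 4/4) - 6)² = (3 + 43)*((2 + 25*(-4)) - 6)² = 46*((2 - 100) - 6)² = 46*(-98 - 6)² = 46*(-104)² = 46*10816 = 497536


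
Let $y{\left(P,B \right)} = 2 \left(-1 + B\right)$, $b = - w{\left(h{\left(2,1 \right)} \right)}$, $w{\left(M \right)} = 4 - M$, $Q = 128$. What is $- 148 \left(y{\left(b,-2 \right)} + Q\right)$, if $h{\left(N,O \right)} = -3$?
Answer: $-18056$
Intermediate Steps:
$b = -7$ ($b = - (4 - -3) = - (4 + 3) = \left(-1\right) 7 = -7$)
$y{\left(P,B \right)} = -2 + 2 B$
$- 148 \left(y{\left(b,-2 \right)} + Q\right) = - 148 \left(\left(-2 + 2 \left(-2\right)\right) + 128\right) = - 148 \left(\left(-2 - 4\right) + 128\right) = - 148 \left(-6 + 128\right) = \left(-148\right) 122 = -18056$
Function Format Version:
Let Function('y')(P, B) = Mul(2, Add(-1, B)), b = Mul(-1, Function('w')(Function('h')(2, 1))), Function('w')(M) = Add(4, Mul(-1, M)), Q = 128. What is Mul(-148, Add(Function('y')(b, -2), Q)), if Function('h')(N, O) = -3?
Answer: -18056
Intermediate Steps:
b = -7 (b = Mul(-1, Add(4, Mul(-1, -3))) = Mul(-1, Add(4, 3)) = Mul(-1, 7) = -7)
Function('y')(P, B) = Add(-2, Mul(2, B))
Mul(-148, Add(Function('y')(b, -2), Q)) = Mul(-148, Add(Add(-2, Mul(2, -2)), 128)) = Mul(-148, Add(Add(-2, -4), 128)) = Mul(-148, Add(-6, 128)) = Mul(-148, 122) = -18056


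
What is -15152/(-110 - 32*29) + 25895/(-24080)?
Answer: 33798115/2499504 ≈ 13.522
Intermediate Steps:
-15152/(-110 - 32*29) + 25895/(-24080) = -15152/(-110 - 928) + 25895*(-1/24080) = -15152/(-1038) - 5179/4816 = -15152*(-1/1038) - 5179/4816 = 7576/519 - 5179/4816 = 33798115/2499504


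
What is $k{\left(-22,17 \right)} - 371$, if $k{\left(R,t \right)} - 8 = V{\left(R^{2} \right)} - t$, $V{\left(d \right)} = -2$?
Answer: $-382$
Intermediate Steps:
$k{\left(R,t \right)} = 6 - t$ ($k{\left(R,t \right)} = 8 - \left(2 + t\right) = 6 - t$)
$k{\left(-22,17 \right)} - 371 = \left(6 - 17\right) - 371 = -11 - 371 = -382$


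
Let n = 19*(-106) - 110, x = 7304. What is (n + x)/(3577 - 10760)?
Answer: -5180/7183 ≈ -0.72115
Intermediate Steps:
n = -2124 (n = -2014 - 110 = -2124)
(n + x)/(3577 - 10760) = (-2124 + 7304)/(3577 - 10760) = 5180/(-7183) = 5180*(-1/7183) = -5180/7183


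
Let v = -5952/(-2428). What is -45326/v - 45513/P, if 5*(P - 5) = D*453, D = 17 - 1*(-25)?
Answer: -262243265851/14173944 ≈ -18502.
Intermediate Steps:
v = 1488/607 (v = -5952*(-1/2428) = 1488/607 ≈ 2.4514)
D = 42 (D = 17 + 25 = 42)
P = 19051/5 (P = 5 + (42*453)/5 = 5 + (⅕)*19026 = 5 + 19026/5 = 19051/5 ≈ 3810.2)
-45326/v - 45513/P = -45326/1488/607 - 45513/19051/5 = -45326*607/1488 - 45513*5/19051 = -13756441/744 - 227565/19051 = -262243265851/14173944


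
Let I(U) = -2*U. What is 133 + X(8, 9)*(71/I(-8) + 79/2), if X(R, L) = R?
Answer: 969/2 ≈ 484.50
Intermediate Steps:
133 + X(8, 9)*(71/I(-8) + 79/2) = 133 + 8*(71/((-2*(-8))) + 79/2) = 133 + 8*(71/16 + 79*(½)) = 133 + 8*(71*(1/16) + 79/2) = 133 + 8*(71/16 + 79/2) = 133 + 8*(703/16) = 133 + 703/2 = 969/2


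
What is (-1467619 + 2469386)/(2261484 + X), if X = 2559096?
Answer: 1001767/4820580 ≈ 0.20781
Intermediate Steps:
(-1467619 + 2469386)/(2261484 + X) = (-1467619 + 2469386)/(2261484 + 2559096) = 1001767/4820580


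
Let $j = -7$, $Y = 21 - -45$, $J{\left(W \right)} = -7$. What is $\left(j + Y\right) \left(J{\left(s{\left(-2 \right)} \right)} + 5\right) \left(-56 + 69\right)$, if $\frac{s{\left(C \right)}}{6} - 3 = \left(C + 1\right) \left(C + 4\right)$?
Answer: $-1534$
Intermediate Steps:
$s{\left(C \right)} = 18 + 6 \left(1 + C\right) \left(4 + C\right)$ ($s{\left(C \right)} = 18 + 6 \left(C + 1\right) \left(C + 4\right) = 18 + 6 \left(1 + C\right) \left(4 + C\right)$)
$Y = 66$ ($Y = 21 + 45 = 66$)
$\left(j + Y\right) \left(J{\left(s{\left(-2 \right)} \right)} + 5\right) \left(-56 + 69\right) = \left(-7 + 66\right) \left(-7 + 5\right) \left(-56 + 69\right) = 59 \left(\left(-2\right) 13\right) = 59 \left(-26\right) = -1534$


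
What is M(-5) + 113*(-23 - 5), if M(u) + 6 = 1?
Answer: -3169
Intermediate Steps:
M(u) = -5 (M(u) = -6 + 1 = -5)
M(-5) + 113*(-23 - 5) = -5 + 113*(-23 - 5) = -5 + 113*(-28) = -5 - 3164 = -3169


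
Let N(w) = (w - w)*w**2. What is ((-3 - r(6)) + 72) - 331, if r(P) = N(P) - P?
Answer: -256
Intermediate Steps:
N(w) = 0 (N(w) = 0*w**2 = 0)
r(P) = -P (r(P) = 0 - P = -P)
((-3 - r(6)) + 72) - 331 = ((-3 - (-1)*6) + 72) - 331 = ((-3 - 1*(-6)) + 72) - 331 = ((-3 + 6) + 72) - 331 = (3 + 72) - 331 = 75 - 331 = -256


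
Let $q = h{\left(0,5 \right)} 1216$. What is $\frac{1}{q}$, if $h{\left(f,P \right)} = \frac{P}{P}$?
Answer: $\frac{1}{1216} \approx 0.00082237$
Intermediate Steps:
$h{\left(f,P \right)} = 1$
$q = 1216$ ($q = 1 \cdot 1216 = 1216$)
$\frac{1}{q} = \frac{1}{1216}$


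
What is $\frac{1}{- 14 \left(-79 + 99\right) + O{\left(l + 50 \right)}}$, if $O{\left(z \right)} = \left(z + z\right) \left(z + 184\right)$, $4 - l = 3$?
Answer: $\frac{1}{23690} \approx 4.2212 \cdot 10^{-5}$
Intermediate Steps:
$l = 1$ ($l = 4 - 3 = 1$)
$O{\left(z \right)} = 2 z \left(184 + z\right)$
$\frac{1}{- 14 \left(-79 + 99\right) + O{\left(l + 50 \right)}} = \frac{1}{- 14 \left(-79 + 99\right) + 2 \left(1 + 50\right) \left(184 + \left(1 + 50\right)\right)} = \frac{1}{\left(-14\right) 20 + 2 \cdot 51 \left(184 + 51\right)} = \frac{1}{-280 + 2 \cdot 51 \cdot 235} = \frac{1}{-280 + 23970} = \frac{1}{23690}$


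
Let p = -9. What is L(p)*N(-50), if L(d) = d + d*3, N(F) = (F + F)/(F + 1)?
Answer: -3600/49 ≈ -73.469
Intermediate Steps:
N(F) = 2*F/(1 + F) (N(F) = (2*F)/(1 + F) = 2*F/(1 + F))
L(d) = 4*d (L(d) = d + 3*d = 4*d)
L(p)*N(-50) = (4*(-9))*(2*(-50)/(1 - 50)) = -72*(-50)/(-49) = -72*(-50)*(-1)/49 = -36*100/49 = -3600/49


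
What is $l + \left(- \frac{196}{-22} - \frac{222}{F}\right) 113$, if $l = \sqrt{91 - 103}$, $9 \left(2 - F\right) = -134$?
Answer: $- \frac{400133}{836} + 2 i \sqrt{3} \approx -478.63 + 3.4641 i$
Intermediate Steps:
$F = \frac{152}{9}$ ($F = 2 - - \frac{134}{9} = 2 + \frac{134}{9} = \frac{152}{9} \approx 16.889$)
$l = 2 i \sqrt{3}$ ($l = \sqrt{-12} = 2 i \sqrt{3} \approx 3.4641 i$)
$l + \left(- \frac{196}{-22} - \frac{222}{F}\right) 113 = 2 i \sqrt{3} + \left(- \frac{196}{-22} - \frac{222}{\frac{152}{9}}\right) 113 = 2 i \sqrt{3} + \left(\left(-196\right) \left(- \frac{1}{22}\right) - \frac{999}{76}\right) 113 = 2 i \sqrt{3} + \left(\frac{98}{11} - \frac{999}{76}\right) 113 = 2 i \sqrt{3} - \frac{400133}{836} = - \frac{400133}{836} + 2 i \sqrt{3}$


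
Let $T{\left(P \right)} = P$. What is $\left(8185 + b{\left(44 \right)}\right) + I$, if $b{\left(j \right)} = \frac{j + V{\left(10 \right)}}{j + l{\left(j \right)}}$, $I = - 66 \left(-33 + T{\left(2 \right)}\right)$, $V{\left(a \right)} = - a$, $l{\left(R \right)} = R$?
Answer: $\frac{450181}{44} \approx 10231.0$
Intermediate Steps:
$I = 2046$ ($I = - 66 \left(-33 + 2\right) = \left(-66\right) \left(-31\right) = 2046$)
$b{\left(j \right)} = \frac{-10 + j}{2 j}$ ($b{\left(j \right)} = \frac{j - 10}{j + j} = \frac{j - 10}{2 j} = \left(-10 + j\right) \frac{1}{2 j} = \frac{-10 + j}{2 j}$)
$\left(8185 + b{\left(44 \right)}\right) + I = \left(8185 + \frac{-10 + 44}{2 \cdot 44}\right) + 2046 = \left(8185 + \frac{1}{2} \cdot \frac{1}{44} \cdot 34\right) + 2046 = \left(8185 + \frac{17}{44}\right) + 2046 = \frac{360157}{44} + 2046 = \frac{450181}{44}$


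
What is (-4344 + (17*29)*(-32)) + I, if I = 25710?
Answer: 5590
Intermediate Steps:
(-4344 + (17*29)*(-32)) + I = (-4344 + (17*29)*(-32)) + 25710 = (-4344 + 493*(-32)) + 25710 = (-4344 - 15776) + 25710 = -20120 + 25710 = 5590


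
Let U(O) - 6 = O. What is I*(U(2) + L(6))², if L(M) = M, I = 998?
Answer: 195608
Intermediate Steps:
U(O) = 6 + O
I*(U(2) + L(6))² = 998*((6 + 2) + 6)² = 998*(8 + 6)² = 998*14² = 998*196 = 195608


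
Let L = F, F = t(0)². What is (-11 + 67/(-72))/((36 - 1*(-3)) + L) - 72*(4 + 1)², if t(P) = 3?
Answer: -6221659/3456 ≈ -1800.2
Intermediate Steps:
F = 9 (F = 3² = 9)
L = 9
(-11 + 67/(-72))/((36 - 1*(-3)) + L) - 72*(4 + 1)² = (-11 + 67/(-72))/((36 - 1*(-3)) + 9) - 72*(4 + 1)² = (-11 + 67*(-1/72))/((36 + 3) + 9) - 72*5² = (-11 - 67/72)/(39 + 9) - 72*25 = -859/72/48 - 1800 = -859/72*1/48 - 1800 = -859/3456 - 1800 = -6221659/3456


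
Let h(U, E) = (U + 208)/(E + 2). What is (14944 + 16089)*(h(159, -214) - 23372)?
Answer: -153775683623/212 ≈ -7.2536e+8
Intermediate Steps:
h(U, E) = (208 + U)/(2 + E)
(14944 + 16089)*(h(159, -214) - 23372) = (14944 + 16089)*((208 + 159)/(2 - 214) - 23372) = 31033*(367/(-212) - 23372) = 31033*(-1/212*367 - 23372) = 31033*(-367/212 - 23372) = 31033*(-4955231/212) = -153775683623/212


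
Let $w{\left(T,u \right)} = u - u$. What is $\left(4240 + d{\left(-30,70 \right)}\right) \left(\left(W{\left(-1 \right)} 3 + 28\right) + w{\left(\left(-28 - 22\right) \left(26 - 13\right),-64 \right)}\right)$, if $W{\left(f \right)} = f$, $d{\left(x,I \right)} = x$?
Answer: $105250$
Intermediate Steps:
$w{\left(T,u \right)} = 0$
$\left(4240 + d{\left(-30,70 \right)}\right) \left(\left(W{\left(-1 \right)} 3 + 28\right) + w{\left(\left(-28 - 22\right) \left(26 - 13\right),-64 \right)}\right) = \left(4240 - 30\right) \left(\left(\left(-1\right) 3 + 28\right) + 0\right) = 4210 \left(\left(-3 + 28\right) + 0\right) = 4210 \left(25 + 0\right) = 4210 \cdot 25 = 105250$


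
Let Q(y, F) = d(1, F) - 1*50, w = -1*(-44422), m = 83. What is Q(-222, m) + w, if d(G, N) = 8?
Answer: 44380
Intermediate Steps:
w = 44422
Q(y, F) = -42 (Q(y, F) = 8 - 1*50 = 8 - 50 = -42)
Q(-222, m) + w = -42 + 44422 = 44380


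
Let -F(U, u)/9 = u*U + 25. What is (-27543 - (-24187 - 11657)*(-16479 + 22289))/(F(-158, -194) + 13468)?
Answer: -208226097/262625 ≈ -792.86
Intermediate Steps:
F(U, u) = -225 - 9*U*u (F(U, u) = -9*(u*U + 25) = -9*(U*u + 25) = -9*(25 + U*u) = -225 - 9*U*u)
(-27543 - (-24187 - 11657)*(-16479 + 22289))/(F(-158, -194) + 13468) = (-27543 - (-24187 - 11657)*(-16479 + 22289))/((-225 - 9*(-158)*(-194)) + 13468) = (-27543 - (-35844)*5810)/((-225 - 275868) + 13468) = (-27543 - 1*(-208253640))/(-276093 + 13468) = (-27543 + 208253640)/(-262625) = 208226097*(-1/262625) = -208226097/262625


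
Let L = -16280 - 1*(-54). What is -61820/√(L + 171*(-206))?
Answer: 30910*I*√12863/12863 ≈ 272.54*I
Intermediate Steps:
L = -16226 (L = -16280 + 54 = -16226)
-61820/√(L + 171*(-206)) = -61820/√(-16226 + 171*(-206)) = -61820/√(-16226 - 35226) = -61820*(-I*√12863/25726) = -(-30910)*I*√12863/12863 = 30910*I*√12863/12863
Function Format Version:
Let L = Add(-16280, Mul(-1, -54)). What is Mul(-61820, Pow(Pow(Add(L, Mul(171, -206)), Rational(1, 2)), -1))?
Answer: Mul(Rational(30910, 12863), I, Pow(12863, Rational(1, 2))) ≈ Mul(272.54, I)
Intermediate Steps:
L = -16226 (L = Add(-16280, 54) = -16226)
Mul(-61820, Pow(Pow(Add(L, Mul(171, -206)), Rational(1, 2)), -1)) = Mul(-61820, Pow(Pow(Add(-16226, Mul(171, -206)), Rational(1, 2)), -1)) = Mul(-61820, Pow(Pow(Add(-16226, -35226), Rational(1, 2)), -1)) = Mul(-61820, Pow(Pow(-51452, Rational(1, 2)), -1)) = Mul(-61820, Pow(Mul(2, I, Pow(12863, Rational(1, 2))), -1)) = Mul(-61820, Mul(Rational(-1, 25726), I, Pow(12863, Rational(1, 2)))) = Mul(Rational(30910, 12863), I, Pow(12863, Rational(1, 2)))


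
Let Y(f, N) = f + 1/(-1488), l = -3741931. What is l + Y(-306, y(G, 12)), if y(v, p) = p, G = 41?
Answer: -5568448657/1488 ≈ -3.7422e+6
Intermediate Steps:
Y(f, N) = -1/1488 + f (Y(f, N) = f - 1/1488 = -1/1488 + f)
l + Y(-306, y(G, 12)) = -3741931 + (-1/1488 - 306) = -3741931 - 455329/1488 = -5568448657/1488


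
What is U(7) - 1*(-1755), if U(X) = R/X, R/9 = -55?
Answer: 11790/7 ≈ 1684.3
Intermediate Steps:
R = -495 (R = 9*(-55) = -495)
U(X) = -495/X
U(7) - 1*(-1755) = -495/7 - 1*(-1755) = -495*⅐ + 1755 = -495/7 + 1755 = 11790/7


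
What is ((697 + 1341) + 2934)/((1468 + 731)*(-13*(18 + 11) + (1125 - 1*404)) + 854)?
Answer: 2486/378655 ≈ 0.0065653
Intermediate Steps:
((697 + 1341) + 2934)/((1468 + 731)*(-13*(18 + 11) + (1125 - 1*404)) + 854) = (2038 + 2934)/(2199*(-13*29 + (1125 - 404)) + 854) = 4972/(2199*(-377 + 721) + 854) = 4972/(2199*344 + 854) = 4972/(756456 + 854) = 4972/757310 = 4972*(1/757310) = 2486/378655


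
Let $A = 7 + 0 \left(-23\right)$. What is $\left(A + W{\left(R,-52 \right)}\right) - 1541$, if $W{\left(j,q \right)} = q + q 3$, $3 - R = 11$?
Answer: $-1742$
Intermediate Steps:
$R = -8$ ($R = 3 - 11 = -8$)
$W{\left(j,q \right)} = 4 q$ ($W{\left(j,q \right)} = q + 3 q = 4 q$)
$A = 7$ ($A = 7 + 0 = 7$)
$\left(A + W{\left(R,-52 \right)}\right) - 1541 = \left(7 + 4 \left(-52\right)\right) - 1541 = \left(7 - 208\right) - 1541 = -201 - 1541 = -1742$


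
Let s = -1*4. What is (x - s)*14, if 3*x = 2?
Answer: 196/3 ≈ 65.333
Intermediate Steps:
x = 2/3 (x = (1/3)*2 = 2/3 ≈ 0.66667)
s = -4
(x - s)*14 = (2/3 - 1*(-4))*14 = (2/3 + 4)*14 = (14/3)*14 = 196/3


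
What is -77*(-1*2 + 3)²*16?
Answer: -1232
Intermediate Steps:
-77*(-1*2 + 3)²*16 = -77*(-2 + 3)²*16 = -77*1²*16 = -77*1*16 = -77*16 = -1232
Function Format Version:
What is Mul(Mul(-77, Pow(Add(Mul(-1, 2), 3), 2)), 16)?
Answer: -1232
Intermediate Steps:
Mul(Mul(-77, Pow(Add(Mul(-1, 2), 3), 2)), 16) = Mul(Mul(-77, Pow(Add(-2, 3), 2)), 16) = Mul(Mul(-77, Pow(1, 2)), 16) = Mul(Mul(-77, 1), 16) = Mul(-77, 16) = -1232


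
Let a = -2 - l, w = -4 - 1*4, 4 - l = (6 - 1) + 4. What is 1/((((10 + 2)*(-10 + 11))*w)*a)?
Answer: -1/288 ≈ -0.0034722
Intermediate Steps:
l = -5 (l = 4 - ((6 - 1) + 4) = 4 - (5 + 4) = 4 - 1*9 = 4 - 9 = -5)
w = -8 (w = -4 - 4 = -8)
a = 3 (a = -2 - 1*(-5) = -2 + 5 = 3)
1/((((10 + 2)*(-10 + 11))*w)*a) = 1/((((10 + 2)*(-10 + 11))*(-8))*3) = 1/(((12*1)*(-8))*3) = 1/((12*(-8))*3) = 1/(-96*3) = 1/(-288) = -1/288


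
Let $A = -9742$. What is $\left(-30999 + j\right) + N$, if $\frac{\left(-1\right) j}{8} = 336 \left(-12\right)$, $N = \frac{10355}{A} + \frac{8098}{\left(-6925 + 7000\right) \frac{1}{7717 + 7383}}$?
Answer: $\frac{47686698481}{29226} \approx 1.6317 \cdot 10^{6}$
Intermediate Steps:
$N = \frac{47649961399}{29226}$ ($N = \frac{10355}{-9742} + \frac{8098}{\left(-6925 + 7000\right) \frac{1}{7717 + 7383}} = 10355 \left(- \frac{1}{9742}\right) + \frac{8098}{75 \cdot \frac{1}{15100}} = - \frac{10355}{9742} + \frac{8098}{75 \cdot \frac{1}{15100}} = - \frac{10355}{9742} + \frac{8098}{\frac{3}{604}} = - \frac{10355}{9742} + 8098 \cdot \frac{604}{3} = - \frac{10355}{9742} + \frac{4891192}{3} = \frac{47649961399}{29226} \approx 1.6304 \cdot 10^{6}$)
$j = 32256$ ($j = - 8 \cdot 336 \left(-12\right) = \left(-8\right) \left(-4032\right) = 32256$)
$\left(-30999 + j\right) + N = \left(-30999 + 32256\right) + \frac{47649961399}{29226} = 1257 + \frac{47649961399}{29226} = \frac{47686698481}{29226}$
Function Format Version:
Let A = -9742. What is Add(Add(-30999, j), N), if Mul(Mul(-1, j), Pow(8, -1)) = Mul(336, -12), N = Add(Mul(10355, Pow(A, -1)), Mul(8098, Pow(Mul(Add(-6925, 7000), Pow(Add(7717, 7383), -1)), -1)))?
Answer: Rational(47686698481, 29226) ≈ 1.6317e+6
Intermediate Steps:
N = Rational(47649961399, 29226) (N = Add(Mul(10355, Pow(-9742, -1)), Mul(8098, Pow(Mul(Add(-6925, 7000), Pow(Add(7717, 7383), -1)), -1))) = Add(Mul(10355, Rational(-1, 9742)), Mul(8098, Pow(Mul(75, Pow(15100, -1)), -1))) = Add(Rational(-10355, 9742), Mul(8098, Pow(Mul(75, Rational(1, 15100)), -1))) = Add(Rational(-10355, 9742), Mul(8098, Pow(Rational(3, 604), -1))) = Add(Rational(-10355, 9742), Mul(8098, Rational(604, 3))) = Add(Rational(-10355, 9742), Rational(4891192, 3)) = Rational(47649961399, 29226) ≈ 1.6304e+6)
j = 32256 (j = Mul(-8, Mul(336, -12)) = Mul(-8, -4032) = 32256)
Add(Add(-30999, j), N) = Add(Add(-30999, 32256), Rational(47649961399, 29226)) = Add(1257, Rational(47649961399, 29226)) = Rational(47686698481, 29226)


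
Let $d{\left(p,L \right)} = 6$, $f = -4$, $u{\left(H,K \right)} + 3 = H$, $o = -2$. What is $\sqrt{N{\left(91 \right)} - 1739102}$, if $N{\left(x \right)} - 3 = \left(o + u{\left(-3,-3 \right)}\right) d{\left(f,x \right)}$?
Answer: $i \sqrt{1739147} \approx 1318.8 i$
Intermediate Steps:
$u{\left(H,K \right)} = -3 + H$
$N{\left(x \right)} = -45$ ($N{\left(x \right)} = 3 + \left(-2 - 6\right) 6 = 3 - 48 = -45$)
$\sqrt{N{\left(91 \right)} - 1739102} = \sqrt{-45 - 1739102} = \sqrt{-1739147} = i \sqrt{1739147}$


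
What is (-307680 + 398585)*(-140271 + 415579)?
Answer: 25026873740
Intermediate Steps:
(-307680 + 398585)*(-140271 + 415579) = 90905*275308 = 25026873740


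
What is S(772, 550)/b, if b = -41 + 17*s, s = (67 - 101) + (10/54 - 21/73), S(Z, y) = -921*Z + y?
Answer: 1400320602/1223483 ≈ 1144.5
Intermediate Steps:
S(Z, y) = y - 921*Z
s = -67216/1971 (s = -34 + (10*(1/54) - 21*1/73) = -34 + (5/27 - 21/73) = -34 - 202/1971 = -67216/1971 ≈ -34.102)
b = -1223483/1971 (b = -41 + 17*(-67216/1971) = -41 - 1142672/1971 = -1223483/1971 ≈ -620.74)
S(772, 550)/b = (550 - 921*772)/(-1223483/1971) = (550 - 711012)*(-1971/1223483) = -710462*(-1971/1223483) = 1400320602/1223483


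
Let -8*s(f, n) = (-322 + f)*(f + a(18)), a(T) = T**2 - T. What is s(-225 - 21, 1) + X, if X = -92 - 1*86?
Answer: 4082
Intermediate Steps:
s(f, n) = -(-322 + f)*(306 + f)/8 (s(f, n) = -(-322 + f)*(f + 18*(-1 + 18))/8 = -(-322 + f)*(f + 18*17)/8 = -(-322 + f)*(f + 306)/8 = -(-322 + f)*(306 + f)/8)
X = -178 (X = -92 - 86 = -178)
s(-225 - 21, 1) + X = (24633/2 + 2*(-225 - 21) - (-225 - 21)**2/8) - 178 = (24633/2 + 2*(-246) - 1/8*(-246)**2) - 178 = (24633/2 - 492 - 1/8*60516) - 178 = (24633/2 - 492 - 15129/2) - 178 = 4260 - 178 = 4082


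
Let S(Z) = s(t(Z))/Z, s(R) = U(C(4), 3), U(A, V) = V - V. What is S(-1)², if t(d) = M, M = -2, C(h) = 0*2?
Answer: 0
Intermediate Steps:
C(h) = 0
U(A, V) = 0
t(d) = -2
s(R) = 0
S(Z) = 0 (S(Z) = 0/Z = 0)
S(-1)² = 0² = 0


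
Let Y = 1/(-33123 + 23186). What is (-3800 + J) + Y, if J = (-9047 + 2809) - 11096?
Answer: -210008559/9937 ≈ -21134.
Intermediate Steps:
J = -17334 (J = -6238 - 11096 = -17334)
Y = -1/9937 (Y = 1/(-9937) = -1/9937 ≈ -0.00010063)
(-3800 + J) + Y = (-3800 - 17334) - 1/9937 = -21134 - 1/9937 = -210008559/9937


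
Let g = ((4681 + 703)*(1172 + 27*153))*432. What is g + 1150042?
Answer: 12335334106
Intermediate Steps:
g = 12334184064 (g = (5384*(1172 + 4131))*432 = (5384*5303)*432 = 28551352*432 = 12334184064)
g + 1150042 = 12334184064 + 1150042 = 12335334106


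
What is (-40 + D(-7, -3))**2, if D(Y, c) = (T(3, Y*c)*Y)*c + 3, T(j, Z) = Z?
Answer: 163216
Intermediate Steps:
D(Y, c) = 3 + Y**2*c**2 (D(Y, c) = ((Y*c)*Y)*c + 3 = (c*Y**2)*c + 3 = Y**2*c**2 + 3 = 3 + Y**2*c**2)
(-40 + D(-7, -3))**2 = (-40 + (3 + (-7)**2*(-3)**2))**2 = (-40 + (3 + 49*9))**2 = (-40 + (3 + 441))**2 = (-40 + 444)**2 = 404**2 = 163216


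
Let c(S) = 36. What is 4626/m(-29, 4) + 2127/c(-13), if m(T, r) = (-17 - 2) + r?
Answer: -14959/60 ≈ -249.32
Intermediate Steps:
m(T, r) = -19 + r
4626/m(-29, 4) + 2127/c(-13) = 4626/(-19 + 4) + 2127/36 = 4626/(-15) + 2127*(1/36) = 4626*(-1/15) + 709/12 = -1542/5 + 709/12 = -14959/60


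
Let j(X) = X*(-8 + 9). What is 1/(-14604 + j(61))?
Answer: -1/14543 ≈ -6.8762e-5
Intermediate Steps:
j(X) = X (j(X) = X*1 = X)
1/(-14604 + j(61)) = 1/(-14604 + 61) = 1/(-14543) = -1/14543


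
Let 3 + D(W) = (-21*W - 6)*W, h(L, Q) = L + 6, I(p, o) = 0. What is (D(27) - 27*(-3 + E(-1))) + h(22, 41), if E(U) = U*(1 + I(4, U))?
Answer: -15338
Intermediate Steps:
h(L, Q) = 6 + L
E(U) = U (E(U) = U*(1 + 0) = U*1 = U)
D(W) = -3 + W*(-6 - 21*W) (D(W) = -3 + (-21*W - 6)*W = -3 + (-6 - 21*W)*W = -3 + W*(-6 - 21*W))
(D(27) - 27*(-3 + E(-1))) + h(22, 41) = ((-3 - 21*27² - 6*27) - 27*(-3 - 1)) + (6 + 22) = ((-3 - 21*729 - 162) - 27*(-4)) + 28 = ((-3 - 15309 - 162) + 108) + 28 = (-15474 + 108) + 28 = -15366 + 28 = -15338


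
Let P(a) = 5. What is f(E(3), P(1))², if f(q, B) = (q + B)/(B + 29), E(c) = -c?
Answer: 1/289 ≈ 0.0034602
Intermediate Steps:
f(q, B) = (B + q)/(29 + B)
f(E(3), P(1))² = ((5 - 1*3)/(29 + 5))² = ((5 - 3)/34)² = ((1/34)*2)² = (1/17)² = 1/289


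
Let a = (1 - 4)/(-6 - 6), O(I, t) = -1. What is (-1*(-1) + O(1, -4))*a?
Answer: 0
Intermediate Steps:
a = 1/4 (a = -3/(-12) = -3*(-1/12) = 1/4 ≈ 0.25000)
(-1*(-1) + O(1, -4))*a = (-1*(-1) - 1)*(1/4) = (1 - 1)*(1/4) = 0*(1/4) = 0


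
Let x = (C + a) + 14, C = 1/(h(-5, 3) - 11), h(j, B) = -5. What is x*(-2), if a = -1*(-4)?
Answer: -287/8 ≈ -35.875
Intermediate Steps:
a = 4
C = -1/16 (C = 1/(-5 - 11) = 1/(-16) = -1/16 ≈ -0.062500)
x = 287/16 (x = (-1/16 + 4) + 14 = 63/16 + 14 = 287/16 ≈ 17.938)
x*(-2) = (287/16)*(-2) = -287/8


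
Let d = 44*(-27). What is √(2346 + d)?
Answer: √1158 ≈ 34.029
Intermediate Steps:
d = -1188
√(2346 + d) = √(2346 - 1188) = √1158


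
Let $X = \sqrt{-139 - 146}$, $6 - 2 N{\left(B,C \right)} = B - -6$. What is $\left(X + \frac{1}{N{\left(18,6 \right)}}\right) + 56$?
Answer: $\frac{503}{9} + i \sqrt{285} \approx 55.889 + 16.882 i$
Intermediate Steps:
$N{\left(B,C \right)} = - \frac{B}{2}$ ($N{\left(B,C \right)} = 3 - \frac{B - -6}{2} = 3 - \frac{B + 6}{2} = 3 - \frac{6 + B}{2} = 3 - \left(3 + \frac{B}{2}\right) = - \frac{B}{2}$)
$X = i \sqrt{285}$ ($X = \sqrt{-139 - 146} = \sqrt{-285} = i \sqrt{285} \approx 16.882 i$)
$\left(X + \frac{1}{N{\left(18,6 \right)}}\right) + 56 = \left(i \sqrt{285} + \frac{1}{\left(- \frac{1}{2}\right) 18}\right) + 56 = \left(i \sqrt{285} + \frac{1}{-9}\right) + 56 = \left(i \sqrt{285} - \frac{1}{9}\right) + 56 = \left(- \frac{1}{9} + i \sqrt{285}\right) + 56 = \frac{503}{9} + i \sqrt{285}$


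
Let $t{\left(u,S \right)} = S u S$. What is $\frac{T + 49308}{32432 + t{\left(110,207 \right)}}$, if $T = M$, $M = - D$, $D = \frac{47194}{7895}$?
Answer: $\frac{2006389}{193135385} \approx 0.010389$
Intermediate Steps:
$t{\left(u,S \right)} = u S^{2}$
$D = \frac{47194}{7895}$ ($D = 47194 \cdot \frac{1}{7895} = \frac{47194}{7895} \approx 5.9777$)
$M = - \frac{47194}{7895}$ ($M = \left(-1\right) \frac{47194}{7895} = - \frac{47194}{7895} \approx -5.9777$)
$T = - \frac{47194}{7895} \approx -5.9777$
$\frac{T + 49308}{32432 + t{\left(110,207 \right)}} = \frac{- \frac{47194}{7895} + 49308}{32432 + 110 \cdot 207^{2}} = \frac{389239466}{7895 \left(32432 + 110 \cdot 42849\right)} = \frac{389239466}{7895 \left(32432 + 4713390\right)} = \frac{389239466}{7895 \cdot 4745822} = \frac{389239466}{7895} \cdot \frac{1}{4745822} = \frac{2006389}{193135385}$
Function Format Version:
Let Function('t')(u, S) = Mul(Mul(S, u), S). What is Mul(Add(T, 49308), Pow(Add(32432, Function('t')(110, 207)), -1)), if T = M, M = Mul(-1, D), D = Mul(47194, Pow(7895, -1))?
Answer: Rational(2006389, 193135385) ≈ 0.010389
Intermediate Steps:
Function('t')(u, S) = Mul(u, Pow(S, 2))
D = Rational(47194, 7895) (D = Mul(47194, Rational(1, 7895)) = Rational(47194, 7895) ≈ 5.9777)
M = Rational(-47194, 7895) (M = Mul(-1, Rational(47194, 7895)) = Rational(-47194, 7895) ≈ -5.9777)
T = Rational(-47194, 7895) ≈ -5.9777
Mul(Add(T, 49308), Pow(Add(32432, Function('t')(110, 207)), -1)) = Mul(Add(Rational(-47194, 7895), 49308), Pow(Add(32432, Mul(110, Pow(207, 2))), -1)) = Mul(Rational(389239466, 7895), Pow(Add(32432, Mul(110, 42849)), -1)) = Mul(Rational(389239466, 7895), Pow(Add(32432, 4713390), -1)) = Mul(Rational(389239466, 7895), Pow(4745822, -1)) = Mul(Rational(389239466, 7895), Rational(1, 4745822)) = Rational(2006389, 193135385)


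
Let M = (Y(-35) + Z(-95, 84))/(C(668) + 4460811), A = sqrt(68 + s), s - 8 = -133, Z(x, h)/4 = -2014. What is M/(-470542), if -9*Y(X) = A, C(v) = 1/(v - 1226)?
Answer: 2247624/585620701112527 + 31*I*sqrt(57)/585620701112527 ≈ 3.838e-9 + 3.9965e-13*I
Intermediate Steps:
Z(x, h) = -8056 (Z(x, h) = 4*(-2014) = -8056)
s = -125 (s = 8 - 133 = -125)
C(v) = 1/(-1226 + v)
A = I*sqrt(57) (A = sqrt(68 - 125) = sqrt(-57) = I*sqrt(57) ≈ 7.5498*I)
Y(X) = -I*sqrt(57)/9
M = -4495248/2489132537 - 62*I*sqrt(57)/2489132537 (M = (-I*sqrt(57)/9 - 8056)/(1/(-1226 + 668) + 4460811) = (-8056 - I*sqrt(57)/9)/(1/(-558) + 4460811) = (-8056 - I*sqrt(57)/9)/(-1/558 + 4460811) = (-8056 - I*sqrt(57)/9)/(2489132537/558) = (-8056 - I*sqrt(57)/9)*(558/2489132537) = -4495248/2489132537 - 62*I*sqrt(57)/2489132537 ≈ -0.0018059 - 1.8805e-7*I)
M/(-470542) = (-4495248/2489132537 - 62*I*sqrt(57)/2489132537)/(-470542) = (-4495248/2489132537 - 62*I*sqrt(57)/2489132537)*(-1/470542) = 2247624/585620701112527 + 31*I*sqrt(57)/585620701112527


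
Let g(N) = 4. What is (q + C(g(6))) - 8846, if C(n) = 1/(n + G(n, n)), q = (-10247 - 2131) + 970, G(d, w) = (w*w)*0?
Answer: -81015/4 ≈ -20254.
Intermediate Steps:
G(d, w) = 0 (G(d, w) = w²*0 = 0)
q = -11408 (q = -12378 + 970 = -11408)
C(n) = 1/n (C(n) = 1/(n + 0) = 1/n)
(q + C(g(6))) - 8846 = (-11408 + 1/4) - 8846 = (-11408 + ¼) - 8846 = -45631/4 - 8846 = -81015/4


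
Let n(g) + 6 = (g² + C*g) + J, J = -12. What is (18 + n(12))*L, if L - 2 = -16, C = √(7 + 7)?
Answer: -2016 - 168*√14 ≈ -2644.6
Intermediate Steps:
C = √14 ≈ 3.7417
n(g) = -18 + g² + g*√14 (n(g) = -6 + ((g² + √14*g) - 12) = -6 + ((g² + g*√14) - 12) = -6 + (-12 + g² + g*√14) = -18 + g² + g*√14)
L = -14 (L = 2 - 16 = -14)
(18 + n(12))*L = (18 + (-18 + 12² + 12*√14))*(-14) = (18 + (-18 + 144 + 12*√14))*(-14) = (18 + (126 + 12*√14))*(-14) = (144 + 12*√14)*(-14) = -2016 - 168*√14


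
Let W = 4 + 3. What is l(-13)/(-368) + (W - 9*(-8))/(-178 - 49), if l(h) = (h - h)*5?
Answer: -79/227 ≈ -0.34802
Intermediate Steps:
W = 7
l(h) = 0 (l(h) = 0*5 = 0)
l(-13)/(-368) + (W - 9*(-8))/(-178 - 49) = 0/(-368) + (7 - 9*(-8))/(-178 - 49) = 0*(-1/368) + (7 + 72)/(-227) = 0 + 79*(-1/227) = 0 - 79/227 = -79/227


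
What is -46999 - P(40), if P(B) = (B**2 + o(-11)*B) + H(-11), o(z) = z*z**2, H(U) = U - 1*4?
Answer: 4656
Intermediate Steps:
H(U) = -4 + U (H(U) = U - 4 = -4 + U)
o(z) = z**3
P(B) = -15 + B**2 - 1331*B (P(B) = (B**2 + (-11)**3*B) + (-4 - 11) = (B**2 - 1331*B) - 15 = -15 + B**2 - 1331*B)
-46999 - P(40) = -46999 - (-15 + 40**2 - 1331*40) = -46999 - (-15 + 1600 - 53240) = -46999 - 1*(-51655) = -46999 + 51655 = 4656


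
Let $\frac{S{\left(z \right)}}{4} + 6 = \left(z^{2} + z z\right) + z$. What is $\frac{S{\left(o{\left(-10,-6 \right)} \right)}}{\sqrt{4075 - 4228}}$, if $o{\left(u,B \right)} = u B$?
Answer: $- \frac{9672 i \sqrt{17}}{17} \approx - 2345.8 i$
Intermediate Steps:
$o{\left(u,B \right)} = B u$
$S{\left(z \right)} = -24 + 4 z + 8 z^{2}$ ($S{\left(z \right)} = -24 + 4 \left(\left(z^{2} + z z\right) + z\right) = -24 + 4 \left(\left(z^{2} + z^{2}\right) + z\right) = -24 + 4 \left(2 z^{2} + z\right) = -24 + 4 \left(z + 2 z^{2}\right) = -24 + \left(4 z + 8 z^{2}\right) = -24 + 4 z + 8 z^{2}$)
$\frac{S{\left(o{\left(-10,-6 \right)} \right)}}{\sqrt{4075 - 4228}} = \frac{-24 + 4 \left(\left(-6\right) \left(-10\right)\right) + 8 \left(\left(-6\right) \left(-10\right)\right)^{2}}{\sqrt{4075 - 4228}} = \frac{-24 + 4 \cdot 60 + 8 \cdot 60^{2}}{\sqrt{-153}} = \frac{-24 + 240 + 8 \cdot 3600}{3 i \sqrt{17}} = \left(-24 + 240 + 28800\right) \left(- \frac{i \sqrt{17}}{51}\right) = 29016 \left(- \frac{i \sqrt{17}}{51}\right) = - \frac{9672 i \sqrt{17}}{17}$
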